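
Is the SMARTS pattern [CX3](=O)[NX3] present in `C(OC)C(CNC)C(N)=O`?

Yes

The pattern [CX3](=O)[NX3] describes a carbonyl carbon bonded to a trivalent nitrogen — an amide.
The molecule carries a primary amide (-C(=O)NH2), whose atoms satisfy every constraint of the query, so the pattern matches.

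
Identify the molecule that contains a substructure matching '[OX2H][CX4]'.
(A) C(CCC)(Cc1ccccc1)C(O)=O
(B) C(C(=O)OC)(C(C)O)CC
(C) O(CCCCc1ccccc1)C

[OX2H][CX4] describes a hydroxyl oxygen bound to an sp3 (X4) carbon (an aliphatic alcohol).
(A) has a carboxylic acid group (-C(=O)OH) but the -OH is on a CX3 carbonyl carbon, not a CX4 carbon.
(B) contains a hydroxyl group (-OH), which satisfies every atom and bond constraint.
(C) has a methoxy ether (-OCH3) but the oxygen has H0 (ether), not H1.
So the answer is (B).

B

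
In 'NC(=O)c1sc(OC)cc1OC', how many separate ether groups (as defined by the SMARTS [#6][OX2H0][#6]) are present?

2

[#6][OX2H0][#6] is the SMARTS for an ether: an aliphatic oxygen bridging two carbons with no H on the oxygen.
The molecule carries 2 separate instances of a methoxy ether (-OCH3) meeting every constraint; each maps to a distinct set of atoms, giving 2 matches.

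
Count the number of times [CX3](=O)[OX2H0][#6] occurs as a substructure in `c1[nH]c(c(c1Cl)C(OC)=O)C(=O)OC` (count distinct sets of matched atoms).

2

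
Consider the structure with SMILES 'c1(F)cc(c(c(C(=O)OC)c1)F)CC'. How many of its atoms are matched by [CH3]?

The query [CH3] means: aliphatic carbon with exactly three hydrogens.
Check the 14 heavy atoms by environment: 4× c (aromatic, H0) → no; 2× c (aromatic, H1) → no; 2× F (H0) → no; 1× C (H2) → no; 2× C (H3) → match; 1× C (H0) → no; 2× O (H0) → no.
That gives 2 matching atoms.

2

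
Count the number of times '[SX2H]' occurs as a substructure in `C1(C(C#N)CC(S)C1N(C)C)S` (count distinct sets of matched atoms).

2

[SX2H] is the SMARTS for a thiol: an aliphatic sulfur with two connections, one being H.
The molecule carries 2 separate instances of a thiol (-SH) meeting every constraint; each maps to a distinct set of atoms, giving 2 matches.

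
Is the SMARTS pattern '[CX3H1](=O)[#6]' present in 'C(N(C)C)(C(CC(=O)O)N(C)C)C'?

No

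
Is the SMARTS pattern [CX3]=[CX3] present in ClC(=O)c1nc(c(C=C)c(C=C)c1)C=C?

The pattern [CX3]=[CX3] describes a non-aromatic C=C double bond between two sp2 carbons — an alkene.
The molecule carries a vinyl group (-CH=CH2), whose atoms satisfy every constraint of the query, so the pattern matches.

Yes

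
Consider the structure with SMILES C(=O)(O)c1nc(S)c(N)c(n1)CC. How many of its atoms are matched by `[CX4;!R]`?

2

The query [CX4;!R] means: aliphatic carbon with four total connections, not in a ring.
Check the 13 heavy atoms by environment: 2× n (aromatic, X2, in 6-ring) → no; 4× c (aromatic, X3, in 6-ring) → no; 2× C (X4, acyclic) → match; 1× C (X3, acyclic) → no; 1× O (X1, acyclic) → no; 1× O (X2, acyclic) → no; 1× N (X3, acyclic) → no; 1× S (X2, acyclic) → no.
That gives 2 matching atoms.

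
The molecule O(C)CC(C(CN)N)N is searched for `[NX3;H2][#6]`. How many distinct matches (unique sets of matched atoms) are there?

[NX3;H2][#6] is the SMARTS for a primary amine: a trivalent nitrogen with two H attached to carbon.
The molecule carries 3 separate instances of a primary amino group (-NH2) meeting every constraint; each maps to a distinct set of atoms, giving 3 matches.

3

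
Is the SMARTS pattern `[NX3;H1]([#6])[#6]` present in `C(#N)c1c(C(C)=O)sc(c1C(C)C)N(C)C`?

The pattern [NX3;H1]([#6])[#6] describes a trivalent nitrogen with one H, bonded to two carbons — a secondary amine.
The closest candidate here is a dimethylamino group (-N(CH3)2), but the nitrogen has H0, not H1. No other fragment satisfies the full query, so there is no match.

No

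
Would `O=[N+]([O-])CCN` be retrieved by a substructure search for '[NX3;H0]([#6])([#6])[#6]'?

No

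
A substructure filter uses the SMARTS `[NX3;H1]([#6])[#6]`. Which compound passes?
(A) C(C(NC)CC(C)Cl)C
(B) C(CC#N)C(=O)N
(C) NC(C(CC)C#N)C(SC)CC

A

[NX3;H1]([#6])[#6] describes a trivalent nitrogen with one H, bonded to two carbons (a secondary amine).
(A) contains an N-methylamino group (-NHCH3), which satisfies every atom and bond constraint.
(B) has a primary amide (-C(=O)NH2) but the -C(=O)NH2 nitrogen has H2, not H1.
(C) has a primary amino group (-NH2) but the nitrogen has H2 and only one carbon neighbour.
So the answer is (A).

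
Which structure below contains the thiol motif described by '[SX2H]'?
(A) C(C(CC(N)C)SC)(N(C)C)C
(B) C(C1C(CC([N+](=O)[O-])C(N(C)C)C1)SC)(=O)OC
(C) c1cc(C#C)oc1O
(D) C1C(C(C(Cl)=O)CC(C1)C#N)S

D

[SX2H] describes an aliphatic sulfur with two connections, one being H (a thiol).
(A) has a methylthio ether (-SCH3) but the sulfur has H0 (bonded to two carbons), not H1.
(B) has a methylthio ether (-SCH3) but the sulfur has H0 (bonded to two carbons), not H1.
(C) has a hydroxyl group (-OH) but it is an -OH, not an -SH.
(D) contains a thiol (-SH), which satisfies every atom and bond constraint.
So the answer is (D).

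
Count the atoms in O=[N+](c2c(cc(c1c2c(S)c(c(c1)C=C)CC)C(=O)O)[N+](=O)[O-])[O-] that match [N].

Check the 24 heavy atoms by environment: 10× c (aromatic) → no; 5× C → no; 4× O → no; 2× N (charge +1) → match; 2× O (charge -1) → no; 1× S → no.
That gives 2 matching atoms.

2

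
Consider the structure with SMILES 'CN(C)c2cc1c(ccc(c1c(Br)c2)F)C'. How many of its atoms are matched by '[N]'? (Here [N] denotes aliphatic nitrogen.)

1

The query [N] means: uppercase N matches aliphatic (non-aromatic) nitrogen only.
Check the 16 heavy atoms by environment: 10× c (aromatic) → no; 3× C → no; 1× F → no; 1× N → match; 1× Br → no.
That gives 1 matching atom.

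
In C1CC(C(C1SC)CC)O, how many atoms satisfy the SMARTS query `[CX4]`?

8

The query [CX4] means: C with X4: aliphatic carbon with exactly 4 total connections (bonds + H).
Check the 10 heavy atoms by environment: 8× C (X4) → match; 1× S (X2) → no; 1× O (X2) → no.
That gives 8 matching atoms.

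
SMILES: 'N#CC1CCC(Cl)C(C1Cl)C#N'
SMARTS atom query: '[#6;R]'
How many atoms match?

6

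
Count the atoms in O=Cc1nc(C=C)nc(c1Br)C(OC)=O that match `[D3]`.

5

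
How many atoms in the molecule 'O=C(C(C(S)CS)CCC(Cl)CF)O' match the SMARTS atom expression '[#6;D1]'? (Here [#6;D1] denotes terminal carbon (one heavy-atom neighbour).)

Check the 14 heavy atoms by environment: 4× C (D2) → no; 4× C (D3) → no; 1× F (D1) → no; 2× S (D1) → no; 1× Cl (D1) → no; 2× O (D1) → no.
No environment satisfies the query, so 0 matching atoms.

0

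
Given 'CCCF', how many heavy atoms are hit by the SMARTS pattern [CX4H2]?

The query [CX4H2] means: sp3 carbon (X4) with exactly two hydrogens.
Check the 4 heavy atoms by environment: 2× C (H2, X4) → match; 1× F (H0, X1) → no; 1× C (H3, X4) → no.
That gives 2 matching atoms.

2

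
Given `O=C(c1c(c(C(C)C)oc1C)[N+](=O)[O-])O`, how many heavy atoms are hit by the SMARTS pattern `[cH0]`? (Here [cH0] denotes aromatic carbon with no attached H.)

4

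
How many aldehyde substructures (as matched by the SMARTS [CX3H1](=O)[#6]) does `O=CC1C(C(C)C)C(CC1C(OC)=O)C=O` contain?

[CX3H1](=O)[#6] is the SMARTS for an aldehyde: an sp2 carbon with one H, double-bonded to O and single-bonded to carbon.
The molecule carries 2 separate instances of an aldehyde (-CHO) meeting every constraint; each maps to a distinct set of atoms, giving 2 matches.

2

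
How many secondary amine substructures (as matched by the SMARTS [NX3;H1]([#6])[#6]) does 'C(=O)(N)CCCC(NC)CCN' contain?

[NX3;H1]([#6])[#6] is the SMARTS for a secondary amine: a trivalent nitrogen with one H, bonded to two carbons.
Exactly one fragment in the molecule meets all constraints, giving 1 match.

1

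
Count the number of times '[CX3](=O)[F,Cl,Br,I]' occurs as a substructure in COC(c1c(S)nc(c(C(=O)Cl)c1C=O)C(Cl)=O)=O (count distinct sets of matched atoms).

2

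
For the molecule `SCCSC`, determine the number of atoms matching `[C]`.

3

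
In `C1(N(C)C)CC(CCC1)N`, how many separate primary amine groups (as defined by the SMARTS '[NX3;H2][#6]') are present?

1

[NX3;H2][#6] is the SMARTS for a primary amine: a trivalent nitrogen with two H attached to carbon.
Exactly one fragment in the molecule meets all constraints, giving 1 match.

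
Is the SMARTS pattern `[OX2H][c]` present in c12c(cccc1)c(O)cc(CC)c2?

The pattern [OX2H][c] describes a hydroxyl oxygen attached to an aromatic carbon — a phenol.
The molecule carries a hydroxyl group (-OH), whose atoms satisfy every constraint of the query, so the pattern matches.

Yes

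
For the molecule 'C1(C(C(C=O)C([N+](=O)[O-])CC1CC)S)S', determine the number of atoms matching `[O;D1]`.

Check the 15 heavy atoms by environment: 3× C (D2) → no; 5× C (D3) → no; 1× C (D1) → no; 2× O (D1) → match; 2× S (D1) → no; 1× N (charge +1, D3) → no; 1× O (charge -1, D1) → match.
Summing the matching environments: 2 + 1 = 3 matching atoms.

3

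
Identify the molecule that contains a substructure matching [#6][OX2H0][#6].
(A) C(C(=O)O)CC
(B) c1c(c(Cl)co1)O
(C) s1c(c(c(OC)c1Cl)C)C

[#6][OX2H0][#6] describes an aliphatic oxygen bridging two carbons with no H on the oxygen (an ether).
(A) has a carboxylic acid group (-C(=O)OH) but the -OH oxygen has H1; the =O is OX1, not OX2.
(B) has a hydroxyl group (-OH) but the oxygen has H1, not H0 bridging two carbons.
(C) contains a methoxy ether (-OCH3), which satisfies every atom and bond constraint.
So the answer is (C).

C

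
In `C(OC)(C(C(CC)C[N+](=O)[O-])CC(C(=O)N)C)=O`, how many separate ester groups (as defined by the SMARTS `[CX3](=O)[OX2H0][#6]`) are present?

1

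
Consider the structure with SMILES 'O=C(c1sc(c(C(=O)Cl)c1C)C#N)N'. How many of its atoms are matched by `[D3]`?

Check the 14 heavy atoms by environment: 1× s (aromatic, D2) → no; 4× c (aromatic, D3) → match; 1× C (D1) → no; 2× C (D3) → match; 2× O (D1) → no; 2× N (D1) → no; 1× C (D2) → no; 1× Cl (D1) → no.
Summing the matching environments: 4 + 2 = 6 matching atoms.

6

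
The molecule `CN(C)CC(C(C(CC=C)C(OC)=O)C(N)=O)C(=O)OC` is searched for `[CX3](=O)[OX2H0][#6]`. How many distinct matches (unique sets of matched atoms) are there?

2

[CX3](=O)[OX2H0][#6] is the SMARTS for an ester: a carbonyl carbon bonded to an oxygen that is itself bonded to carbon (no H on that O).
The molecule carries 2 separate instances of a methyl-ester group (-C(=O)OCH3) meeting every constraint; each maps to a distinct set of atoms, giving 2 matches.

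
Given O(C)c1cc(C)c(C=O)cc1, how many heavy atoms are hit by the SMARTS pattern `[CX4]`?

The query [CX4] means: C with X4: aliphatic carbon with exactly 4 total connections (bonds + H).
Check the 11 heavy atoms by environment: 6× c (aromatic, X3) → no; 1× O (X2) → no; 2× C (X4) → match; 1× C (X3) → no; 1× O (X1) → no.
That gives 2 matching atoms.

2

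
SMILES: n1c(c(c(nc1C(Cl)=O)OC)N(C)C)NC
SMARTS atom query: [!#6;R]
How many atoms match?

2

Check the 16 heavy atoms by environment: 2× n (aromatic, in 6-ring) → match; 4× c (aromatic, in 6-ring) → no; 2× O (acyclic) → no; 5× C (acyclic) → no; 1× Cl (acyclic) → no; 2× N (acyclic) → no.
That gives 2 matching atoms.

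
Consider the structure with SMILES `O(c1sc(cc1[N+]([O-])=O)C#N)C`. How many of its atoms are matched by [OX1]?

The query [OX1] means: aliphatic oxygen with one total connection — typically a carbonyl =O or an oxide.
Check the 12 heavy atoms by environment: 1× s (aromatic, X2) → no; 4× c (aromatic, X3) → no; 1× C (X2) → no; 1× N (X1) → no; 1× N (charge +1, X3) → no; 1× O (charge -1, X1) → match; 1× O (X1) → match; 1× O (X2) → no; 1× C (X4) → no.
Summing the matching environments: 1 + 1 = 2 matching atoms.

2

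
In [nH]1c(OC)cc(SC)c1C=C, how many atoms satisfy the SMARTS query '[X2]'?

The query [X2] means: any atom with exactly two total connections (bonds + H).
Check the 11 heavy atoms by environment: 1× n (aromatic, X3) → no; 4× c (aromatic, X3) → no; 2× C (X3) → no; 1× O (X2) → match; 2× C (X4) → no; 1× S (X2) → match.
Summing the matching environments: 1 + 1 = 2 matching atoms.

2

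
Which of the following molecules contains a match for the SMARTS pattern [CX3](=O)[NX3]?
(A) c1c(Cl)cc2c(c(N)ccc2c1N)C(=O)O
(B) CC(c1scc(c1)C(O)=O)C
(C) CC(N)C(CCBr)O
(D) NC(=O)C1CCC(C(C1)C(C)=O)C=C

D

[CX3](=O)[NX3] describes a carbonyl carbon bonded to a trivalent nitrogen (an amide).
(A) has a primary amino group (-NH2) but the -NH2 is not attached to a carbonyl carbon.
(B) has a carboxylic acid group (-C(=O)OH) but the carbonyl is bonded to O, not to an NX3 nitrogen.
(C) has a primary amino group (-NH2) but the -NH2 is not attached to a carbonyl carbon.
(D) contains a primary amide (-C(=O)NH2), which satisfies every atom and bond constraint.
So the answer is (D).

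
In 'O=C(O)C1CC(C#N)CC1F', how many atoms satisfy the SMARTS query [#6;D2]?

3

The query [#6;D2] means: any carbon bonded to exactly two heavy atoms.
Check the 11 heavy atoms by environment: 4× C (D3) → no; 3× C (D2) → match; 1× F (D1) → no; 2× O (D1) → no; 1× N (D1) → no.
That gives 3 matching atoms.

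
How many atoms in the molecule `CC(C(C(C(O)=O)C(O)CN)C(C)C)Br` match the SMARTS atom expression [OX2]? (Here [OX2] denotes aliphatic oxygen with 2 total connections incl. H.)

2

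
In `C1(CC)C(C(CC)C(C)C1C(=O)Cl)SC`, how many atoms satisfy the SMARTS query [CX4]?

The query [CX4] means: C with X4: aliphatic carbon with exactly 4 total connections (bonds + H).
Check the 15 heavy atoms by environment: 11× C (X4) → match; 1× C (X3) → no; 1× O (X1) → no; 1× Cl (X1) → no; 1× S (X2) → no.
That gives 11 matching atoms.

11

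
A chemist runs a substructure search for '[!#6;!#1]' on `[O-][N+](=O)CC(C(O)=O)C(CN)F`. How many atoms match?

7

Check the 12 heavy atoms by environment: 5× C → no; 1× N (charge +1) → match; 1× O (charge -1) → match; 3× O → match; 1× F → match; 1× N → match.
Summing the matching environments: 1 + 1 + 3 + 1 + 1 = 7 matching atoms.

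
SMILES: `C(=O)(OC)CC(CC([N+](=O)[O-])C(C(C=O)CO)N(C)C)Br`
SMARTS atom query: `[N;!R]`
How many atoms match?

2

The query [N;!R] means: aliphatic nitrogen not in a ring.
Check the 21 heavy atoms by environment: 12× C (acyclic) → no; 5× O (acyclic) → no; 1× N (charge +1, acyclic) → match; 1× O (charge -1, acyclic) → no; 1× N (acyclic) → match; 1× Br (acyclic) → no.
Summing the matching environments: 1 + 1 = 2 matching atoms.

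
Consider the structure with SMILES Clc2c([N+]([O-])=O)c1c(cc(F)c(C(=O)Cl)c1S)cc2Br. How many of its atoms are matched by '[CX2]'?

The query [CX2] means: C with X2: aliphatic carbon with exactly 2 total connections.
Check the 20 heavy atoms by environment: 10× c (aromatic, X3) → no; 1× F (X1) → no; 1× N (charge +1, X3) → no; 1× O (charge -1, X1) → no; 2× O (X1) → no; 1× S (X2) → no; 1× Br (X1) → no; 2× Cl (X1) → no; 1× C (X3) → no.
No environment satisfies the query, so 0 matching atoms.

0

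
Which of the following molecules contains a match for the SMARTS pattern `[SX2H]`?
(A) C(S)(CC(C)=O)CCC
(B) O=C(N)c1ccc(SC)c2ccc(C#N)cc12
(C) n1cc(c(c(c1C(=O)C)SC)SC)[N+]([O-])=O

[SX2H] describes an aliphatic sulfur with two connections, one being H (a thiol).
(A) contains a thiol (-SH), which satisfies every atom and bond constraint.
(B) has a methylthio ether (-SCH3) but the sulfur has H0 (bonded to two carbons), not H1.
(C) has a methylthio ether (-SCH3) but the sulfur has H0 (bonded to two carbons), not H1.
So the answer is (A).

A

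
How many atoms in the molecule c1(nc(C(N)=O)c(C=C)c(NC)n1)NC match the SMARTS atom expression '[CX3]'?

The query [CX3] means: C with X3: aliphatic carbon with exactly 3 total connections.
Check the 15 heavy atoms by environment: 2× n (aromatic, X2) → no; 4× c (aromatic, X3) → no; 3× C (X3) → match; 3× N (X3) → no; 2× C (X4) → no; 1× O (X1) → no.
That gives 3 matching atoms.

3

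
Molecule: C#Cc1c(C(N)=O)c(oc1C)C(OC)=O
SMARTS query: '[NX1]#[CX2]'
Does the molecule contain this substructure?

No

The pattern [NX1]#[CX2] describes a nitrogen triple-bonded to a two-connected carbon — a nitrile.
The closest candidate here is a primary amide (-C(=O)NH2), but the nitrogen is NX3, not NX1. No other fragment satisfies the full query, so there is no match.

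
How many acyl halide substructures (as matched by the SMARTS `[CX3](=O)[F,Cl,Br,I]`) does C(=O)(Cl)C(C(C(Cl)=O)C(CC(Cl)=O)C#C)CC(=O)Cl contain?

[CX3](=O)[F,Cl,Br,I] is the SMARTS for an acyl halide: a carbonyl carbon bonded to a halogen.
The molecule carries 4 separate instances of an acyl chloride (-C(=O)Cl) meeting every constraint; each maps to a distinct set of atoms, giving 4 matches.

4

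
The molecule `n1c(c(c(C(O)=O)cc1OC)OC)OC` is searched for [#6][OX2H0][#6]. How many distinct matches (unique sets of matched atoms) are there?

3

[#6][OX2H0][#6] is the SMARTS for an ether: an aliphatic oxygen bridging two carbons with no H on the oxygen.
The molecule carries 3 separate instances of a methoxy ether (-OCH3) meeting every constraint; each maps to a distinct set of atoms, giving 3 matches.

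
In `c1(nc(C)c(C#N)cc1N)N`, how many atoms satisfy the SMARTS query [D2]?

3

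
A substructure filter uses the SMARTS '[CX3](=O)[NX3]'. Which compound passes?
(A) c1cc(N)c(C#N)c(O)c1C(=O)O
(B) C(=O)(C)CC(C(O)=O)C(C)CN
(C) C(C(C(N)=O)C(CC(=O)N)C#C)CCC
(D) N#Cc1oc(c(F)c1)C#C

C

[CX3](=O)[NX3] describes a carbonyl carbon bonded to a trivalent nitrogen (an amide).
(A) has a carboxylic acid group (-C(=O)OH) but the carbonyl is bonded to O, not to an NX3 nitrogen.
(B) has a carboxylic acid group (-C(=O)OH) but the carbonyl is bonded to O, not to an NX3 nitrogen.
(C) contains a primary amide (-C(=O)NH2), which satisfies every atom and bond constraint.
(D) has a nitrile (-C#N) but the nitrile N is NX1 (triple-bonded), not NX3.
So the answer is (C).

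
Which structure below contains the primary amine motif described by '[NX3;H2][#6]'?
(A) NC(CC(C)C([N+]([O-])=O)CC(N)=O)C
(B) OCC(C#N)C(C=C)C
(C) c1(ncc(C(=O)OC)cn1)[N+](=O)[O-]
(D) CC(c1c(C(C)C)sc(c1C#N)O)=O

[NX3;H2][#6] describes a trivalent nitrogen with two H attached to carbon (a primary amine).
(A) contains a primary amino group (-NH2), which satisfies every atom and bond constraint.
(B) has a nitrile (-C#N) but the nitrogen is NX1 (triple-bonded), not NX3 with two H.
(C) has a nitro group (-[N+](=O)[O-]) but the nitrogen is [N+] with no H, not NX3H2.
(D) has a nitrile (-C#N) but the nitrogen is NX1 (triple-bonded), not NX3 with two H.
So the answer is (A).

A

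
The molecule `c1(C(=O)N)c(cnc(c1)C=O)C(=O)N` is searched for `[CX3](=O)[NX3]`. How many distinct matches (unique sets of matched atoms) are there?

2

[CX3](=O)[NX3] is the SMARTS for an amide: a carbonyl carbon bonded to a trivalent nitrogen.
The molecule carries 2 separate instances of a primary amide (-C(=O)NH2) meeting every constraint; each maps to a distinct set of atoms, giving 2 matches.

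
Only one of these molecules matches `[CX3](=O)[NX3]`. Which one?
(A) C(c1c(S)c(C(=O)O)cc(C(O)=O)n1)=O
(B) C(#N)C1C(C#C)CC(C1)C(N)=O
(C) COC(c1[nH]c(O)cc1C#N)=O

B

[CX3](=O)[NX3] describes a carbonyl carbon bonded to a trivalent nitrogen (an amide).
(A) has a carboxylic acid group (-C(=O)OH) but the carbonyl is bonded to O, not to an NX3 nitrogen.
(B) contains a primary amide (-C(=O)NH2), which satisfies every atom and bond constraint.
(C) has a nitrile (-C#N) but the nitrile N is NX1 (triple-bonded), not NX3.
So the answer is (B).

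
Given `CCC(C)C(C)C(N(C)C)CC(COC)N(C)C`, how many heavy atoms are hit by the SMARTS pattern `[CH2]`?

3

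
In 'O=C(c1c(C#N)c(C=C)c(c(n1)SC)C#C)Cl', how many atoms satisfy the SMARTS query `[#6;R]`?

5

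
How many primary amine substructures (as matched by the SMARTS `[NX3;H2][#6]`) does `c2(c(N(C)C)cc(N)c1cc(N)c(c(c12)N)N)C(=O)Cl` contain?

4

[NX3;H2][#6] is the SMARTS for a primary amine: a trivalent nitrogen with two H attached to carbon.
The molecule carries 4 separate instances of a primary amino group (-NH2) meeting every constraint; each maps to a distinct set of atoms, giving 4 matches.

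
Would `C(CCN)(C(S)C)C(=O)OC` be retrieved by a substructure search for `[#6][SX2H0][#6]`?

No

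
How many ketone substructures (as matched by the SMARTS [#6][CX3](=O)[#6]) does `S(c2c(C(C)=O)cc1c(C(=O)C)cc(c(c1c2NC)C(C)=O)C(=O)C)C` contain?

[#6][CX3](=O)[#6] is the SMARTS for a ketone: a carbonyl carbon (no H) flanked by two carbons.
The molecule carries 4 separate instances of an acetyl/ketone group (-C(=O)CH3) meeting every constraint; each maps to a distinct set of atoms, giving 4 matches.

4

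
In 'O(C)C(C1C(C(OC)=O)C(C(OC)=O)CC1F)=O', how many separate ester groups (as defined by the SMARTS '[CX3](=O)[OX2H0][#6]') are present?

3

[CX3](=O)[OX2H0][#6] is the SMARTS for an ester: a carbonyl carbon bonded to an oxygen that is itself bonded to carbon (no H on that O).
The molecule carries 3 separate instances of a methyl-ester group (-C(=O)OCH3) meeting every constraint; each maps to a distinct set of atoms, giving 3 matches.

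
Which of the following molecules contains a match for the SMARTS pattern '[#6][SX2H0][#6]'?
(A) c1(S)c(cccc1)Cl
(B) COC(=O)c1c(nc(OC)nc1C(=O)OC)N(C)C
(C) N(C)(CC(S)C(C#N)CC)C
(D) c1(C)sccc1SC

D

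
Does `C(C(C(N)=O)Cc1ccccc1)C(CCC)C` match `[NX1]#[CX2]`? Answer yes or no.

No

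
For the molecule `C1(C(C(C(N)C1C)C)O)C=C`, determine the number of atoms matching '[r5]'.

5

The query [r5] means: r5 matches atoms in a five-membered ring.
Check the 11 heavy atoms by environment: 5× C (in 5-ring) → match; 1× O (acyclic) → no; 4× C (acyclic) → no; 1× N (acyclic) → no.
That gives 5 matching atoms.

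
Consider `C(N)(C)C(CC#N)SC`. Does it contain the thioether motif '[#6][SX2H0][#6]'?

The pattern [#6][SX2H0][#6] describes an aliphatic sulfur bridging two carbons with no H on the sulfur — a thioether.
The molecule carries a methylthio ether (-SCH3), whose atoms satisfy every constraint of the query, so the pattern matches.

Yes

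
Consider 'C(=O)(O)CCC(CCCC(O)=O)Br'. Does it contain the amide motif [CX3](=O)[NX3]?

The pattern [CX3](=O)[NX3] describes a carbonyl carbon bonded to a trivalent nitrogen — an amide.
The closest candidate here is a carboxylic acid group (-C(=O)OH), but the carbonyl is bonded to O, not to an NX3 nitrogen. No other fragment satisfies the full query, so there is no match.

No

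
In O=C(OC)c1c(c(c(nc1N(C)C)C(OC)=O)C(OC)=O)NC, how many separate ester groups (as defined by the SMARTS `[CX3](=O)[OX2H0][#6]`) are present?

3

[CX3](=O)[OX2H0][#6] is the SMARTS for an ester: a carbonyl carbon bonded to an oxygen that is itself bonded to carbon (no H on that O).
The molecule carries 3 separate instances of a methyl-ester group (-C(=O)OCH3) meeting every constraint; each maps to a distinct set of atoms, giving 3 matches.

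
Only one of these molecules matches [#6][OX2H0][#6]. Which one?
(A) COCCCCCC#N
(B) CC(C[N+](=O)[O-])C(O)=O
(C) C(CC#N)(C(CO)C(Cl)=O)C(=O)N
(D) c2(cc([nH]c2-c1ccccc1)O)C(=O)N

A

[#6][OX2H0][#6] describes an aliphatic oxygen bridging two carbons with no H on the oxygen (an ether).
(A) contains a methoxy ether (-OCH3), which satisfies every atom and bond constraint.
(B) has a carboxylic acid group (-C(=O)OH) but the -OH oxygen has H1; the =O is OX1, not OX2.
(C) has a hydroxyl group (-OH) but the oxygen has H1, not H0 bridging two carbons.
(D) has a hydroxyl group (-OH) but the oxygen has H1, not H0 bridging two carbons.
So the answer is (A).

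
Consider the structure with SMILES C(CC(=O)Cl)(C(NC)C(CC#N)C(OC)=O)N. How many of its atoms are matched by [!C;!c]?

The query [!C;!c] means: neither aliphatic nor aromatic carbon — same as [!#6].
Check the 17 heavy atoms by environment: 10× C → no; 3× O → match; 1× Cl → match; 3× N → match.
Summing the matching environments: 3 + 1 + 3 = 7 matching atoms.

7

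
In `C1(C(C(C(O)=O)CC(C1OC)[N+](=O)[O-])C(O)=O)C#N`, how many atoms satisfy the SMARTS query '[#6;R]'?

6

The query [#6;R] means: carbon that is part of a ring.
Check the 19 heavy atoms by environment: 6× C (in 6-ring) → match; 1× N (charge +1, acyclic) → no; 1× O (charge -1, acyclic) → no; 6× O (acyclic) → no; 4× C (acyclic) → no; 1× N (acyclic) → no.
That gives 6 matching atoms.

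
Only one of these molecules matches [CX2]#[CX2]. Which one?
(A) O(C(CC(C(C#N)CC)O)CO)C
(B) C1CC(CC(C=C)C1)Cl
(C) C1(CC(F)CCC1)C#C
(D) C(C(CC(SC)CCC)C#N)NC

[CX2]#[CX2] describes a carbon-carbon triple bond (an alkyne).
(A) has a nitrile (-C#N) but the triple bond is C#N, not C#C.
(B) has a vinyl group (-CH=CH2) but the C=C is a double bond; both carbons are CX3, not CX2.
(C) contains an ethynyl group (-C#CH), which satisfies every atom and bond constraint.
(D) has a nitrile (-C#N) but the triple bond is C#N, not C#C.
So the answer is (C).

C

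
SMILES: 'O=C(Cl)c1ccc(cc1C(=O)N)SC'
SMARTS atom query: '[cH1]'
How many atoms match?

3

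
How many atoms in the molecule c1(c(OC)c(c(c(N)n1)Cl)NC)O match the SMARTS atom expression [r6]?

Check the 13 heavy atoms by environment: 1× n (aromatic, in 6-ring) → match; 5× c (aromatic, in 6-ring) → match; 2× N (acyclic) → no; 2× C (acyclic) → no; 2× O (acyclic) → no; 1× Cl (acyclic) → no.
Summing the matching environments: 1 + 5 = 6 matching atoms.

6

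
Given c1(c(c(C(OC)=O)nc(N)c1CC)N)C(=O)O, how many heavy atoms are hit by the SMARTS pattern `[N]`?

2

The query [N] means: uppercase N matches aliphatic (non-aromatic) nitrogen only.
Check the 17 heavy atoms by environment: 1× n (aromatic) → no; 5× c (aromatic) → no; 5× C → no; 4× O → no; 2× N → match.
That gives 2 matching atoms.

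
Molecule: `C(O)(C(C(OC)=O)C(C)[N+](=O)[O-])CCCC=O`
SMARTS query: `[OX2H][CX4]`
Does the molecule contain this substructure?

Yes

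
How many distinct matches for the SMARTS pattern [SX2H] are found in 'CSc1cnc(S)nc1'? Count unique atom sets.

1

[SX2H] is the SMARTS for a thiol: an aliphatic sulfur with two connections, one being H.
Exactly one fragment in the molecule meets all constraints, giving 1 match.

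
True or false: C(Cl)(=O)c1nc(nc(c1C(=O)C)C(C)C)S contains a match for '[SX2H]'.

True

The pattern [SX2H] describes an aliphatic sulfur with two connections, one being H — a thiol.
The molecule carries a thiol (-SH), whose atoms satisfy every constraint of the query, so the pattern matches.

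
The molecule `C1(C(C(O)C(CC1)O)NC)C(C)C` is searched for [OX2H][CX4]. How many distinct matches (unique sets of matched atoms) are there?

2

[OX2H][CX4] is the SMARTS for an aliphatic alcohol: a hydroxyl oxygen bound to an sp3 (X4) carbon.
The molecule carries 2 separate instances of a hydroxyl group (-OH) meeting every constraint; each maps to a distinct set of atoms, giving 2 matches.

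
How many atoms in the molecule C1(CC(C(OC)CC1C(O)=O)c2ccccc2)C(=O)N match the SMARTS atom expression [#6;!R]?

Check the 20 heavy atoms by environment: 6× C (in 6-ring) → no; 3× C (acyclic) → match; 4× O (acyclic) → no; 1× N (acyclic) → no; 6× c (aromatic, in 6-ring) → no.
That gives 3 matching atoms.

3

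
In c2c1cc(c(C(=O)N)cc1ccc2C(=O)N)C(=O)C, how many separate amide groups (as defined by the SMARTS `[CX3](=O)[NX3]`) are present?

[CX3](=O)[NX3] is the SMARTS for an amide: a carbonyl carbon bonded to a trivalent nitrogen.
The molecule carries 2 separate instances of a primary amide (-C(=O)NH2) meeting every constraint; each maps to a distinct set of atoms, giving 2 matches.

2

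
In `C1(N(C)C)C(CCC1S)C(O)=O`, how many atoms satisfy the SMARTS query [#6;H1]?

3

Check the 12 heavy atoms by environment: 3× C (H1) → match; 2× C (H2) → no; 1× C (H0) → no; 1× O (H0) → no; 1× O (H1) → no; 1× N (H0) → no; 2× C (H3) → no; 1× S (H1) → no.
That gives 3 matching atoms.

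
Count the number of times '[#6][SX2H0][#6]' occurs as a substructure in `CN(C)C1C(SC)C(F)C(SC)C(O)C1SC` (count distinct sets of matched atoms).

[#6][SX2H0][#6] is the SMARTS for a thioether: an aliphatic sulfur bridging two carbons with no H on the sulfur.
The molecule carries 3 separate instances of a methylthio ether (-SCH3) meeting every constraint; each maps to a distinct set of atoms, giving 3 matches.

3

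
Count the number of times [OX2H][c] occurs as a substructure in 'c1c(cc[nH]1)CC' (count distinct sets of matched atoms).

0

[OX2H][c] is the SMARTS for a phenol: a hydroxyl oxygen attached to an aromatic carbon.
No fragment in the molecule satisfies every constraint, giving 0 matches.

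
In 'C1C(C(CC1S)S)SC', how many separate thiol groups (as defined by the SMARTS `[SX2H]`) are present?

[SX2H] is the SMARTS for a thiol: an aliphatic sulfur with two connections, one being H.
The molecule carries 2 separate instances of a thiol (-SH) meeting every constraint; each maps to a distinct set of atoms, giving 2 matches.

2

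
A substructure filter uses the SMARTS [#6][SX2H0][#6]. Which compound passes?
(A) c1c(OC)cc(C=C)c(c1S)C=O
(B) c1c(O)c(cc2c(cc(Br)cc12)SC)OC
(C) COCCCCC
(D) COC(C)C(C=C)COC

[#6][SX2H0][#6] describes an aliphatic sulfur bridging two carbons with no H on the sulfur (a thioether).
(A) has a thiol (-SH) but the sulfur has H1, not H0 bridging two carbons.
(B) contains a methylthio ether (-SCH3), which satisfies every atom and bond constraint.
(C) has a methoxy ether (-OCH3) but the bridging atom is O, not S.
(D) has a methoxy ether (-OCH3) but the bridging atom is O, not S.
So the answer is (B).

B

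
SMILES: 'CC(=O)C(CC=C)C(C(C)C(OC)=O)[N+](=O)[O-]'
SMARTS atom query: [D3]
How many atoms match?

6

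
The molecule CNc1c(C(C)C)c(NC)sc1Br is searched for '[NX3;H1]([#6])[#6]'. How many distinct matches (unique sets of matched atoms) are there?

2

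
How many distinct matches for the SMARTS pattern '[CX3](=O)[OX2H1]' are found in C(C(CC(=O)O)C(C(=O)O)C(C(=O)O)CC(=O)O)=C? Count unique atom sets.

4

[CX3](=O)[OX2H1] is the SMARTS for a carboxylic acid: an sp2 carbon double-bonded to O and single-bonded to an -OH oxygen.
The molecule carries 4 separate instances of a carboxylic acid group (-C(=O)OH) meeting every constraint; each maps to a distinct set of atoms, giving 4 matches.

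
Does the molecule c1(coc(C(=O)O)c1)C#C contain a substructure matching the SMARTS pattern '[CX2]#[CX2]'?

Yes

The pattern [CX2]#[CX2] describes a carbon-carbon triple bond — an alkyne.
The molecule carries an ethynyl group (-C#CH), whose atoms satisfy every constraint of the query, so the pattern matches.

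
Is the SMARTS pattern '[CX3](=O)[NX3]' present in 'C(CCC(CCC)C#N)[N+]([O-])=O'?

The pattern [CX3](=O)[NX3] describes a carbonyl carbon bonded to a trivalent nitrogen — an amide.
The closest candidate here is a nitrile (-C#N), but the nitrile N is NX1 (triple-bonded), not NX3. No other fragment satisfies the full query, so there is no match.

No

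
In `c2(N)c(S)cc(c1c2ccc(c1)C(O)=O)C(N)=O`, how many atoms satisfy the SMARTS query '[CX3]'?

The query [CX3] means: C with X3: aliphatic carbon with exactly 3 total connections.
Check the 18 heavy atoms by environment: 10× c (aromatic, X3) → no; 2× C (X3) → match; 2× O (X1) → no; 2× N (X3) → no; 1× S (X2) → no; 1× O (X2) → no.
That gives 2 matching atoms.

2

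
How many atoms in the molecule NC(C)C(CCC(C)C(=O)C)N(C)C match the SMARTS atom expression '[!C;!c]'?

3

The query [!C;!c] means: neither aliphatic nor aromatic carbon — same as [!#6].
Check the 14 heavy atoms by environment: 11× C → no; 1× O → match; 2× N → match.
Summing the matching environments: 1 + 2 = 3 matching atoms.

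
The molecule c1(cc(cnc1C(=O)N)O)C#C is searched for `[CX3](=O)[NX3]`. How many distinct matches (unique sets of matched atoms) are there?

1

[CX3](=O)[NX3] is the SMARTS for an amide: a carbonyl carbon bonded to a trivalent nitrogen.
Exactly one fragment in the molecule meets all constraints, giving 1 match.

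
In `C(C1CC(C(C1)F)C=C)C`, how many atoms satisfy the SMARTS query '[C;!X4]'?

2

Check the 10 heavy atoms by environment: 7× C (X4) → no; 1× F (X1) → no; 2× C (X3) → match.
That gives 2 matching atoms.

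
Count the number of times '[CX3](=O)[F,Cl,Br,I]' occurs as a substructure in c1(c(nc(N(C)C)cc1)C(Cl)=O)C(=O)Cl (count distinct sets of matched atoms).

[CX3](=O)[F,Cl,Br,I] is the SMARTS for an acyl halide: a carbonyl carbon bonded to a halogen.
The molecule carries 2 separate instances of an acyl chloride (-C(=O)Cl) meeting every constraint; each maps to a distinct set of atoms, giving 2 matches.

2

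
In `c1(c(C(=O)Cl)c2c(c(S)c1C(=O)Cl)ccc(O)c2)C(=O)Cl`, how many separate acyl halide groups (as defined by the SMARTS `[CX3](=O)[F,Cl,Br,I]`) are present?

3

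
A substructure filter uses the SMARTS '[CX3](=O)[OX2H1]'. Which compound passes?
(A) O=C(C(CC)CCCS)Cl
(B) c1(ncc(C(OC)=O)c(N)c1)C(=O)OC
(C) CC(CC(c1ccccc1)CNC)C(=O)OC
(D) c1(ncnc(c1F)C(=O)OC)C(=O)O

D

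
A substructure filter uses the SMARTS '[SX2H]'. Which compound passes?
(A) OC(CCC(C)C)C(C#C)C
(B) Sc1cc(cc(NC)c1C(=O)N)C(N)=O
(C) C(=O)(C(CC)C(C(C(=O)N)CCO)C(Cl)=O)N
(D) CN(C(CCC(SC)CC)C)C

[SX2H] describes an aliphatic sulfur with two connections, one being H (a thiol).
(A) has a hydroxyl group (-OH) but it is an -OH, not an -SH.
(B) contains a thiol (-SH), which satisfies every atom and bond constraint.
(C) has a hydroxyl group (-OH) but it is an -OH, not an -SH.
(D) has a methylthio ether (-SCH3) but the sulfur has H0 (bonded to two carbons), not H1.
So the answer is (B).

B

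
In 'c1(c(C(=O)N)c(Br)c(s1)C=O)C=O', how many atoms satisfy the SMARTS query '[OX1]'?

3

The query [OX1] means: aliphatic oxygen with one total connection — typically a carbonyl =O or an oxide.
Check the 13 heavy atoms by environment: 1× s (aromatic, X2) → no; 4× c (aromatic, X3) → no; 3× C (X3) → no; 3× O (X1) → match; 1× Br (X1) → no; 1× N (X3) → no.
That gives 3 matching atoms.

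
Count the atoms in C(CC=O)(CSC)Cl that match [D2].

4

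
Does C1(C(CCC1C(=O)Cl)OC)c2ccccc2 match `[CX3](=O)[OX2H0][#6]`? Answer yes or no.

No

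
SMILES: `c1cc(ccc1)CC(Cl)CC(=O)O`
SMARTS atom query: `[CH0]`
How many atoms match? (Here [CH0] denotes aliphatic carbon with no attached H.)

The query [CH0] means: aliphatic carbon with no attached hydrogen.
Check the 13 heavy atoms by environment: 2× C (H2) → no; 1× C (H1) → no; 1× c (aromatic, H0) → no; 5× c (aromatic, H1) → no; 1× C (H0) → match; 1× O (H0) → no; 1× O (H1) → no; 1× Cl (H0) → no.
That gives 1 matching atom.

1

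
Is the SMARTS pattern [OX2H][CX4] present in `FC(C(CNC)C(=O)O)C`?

The pattern [OX2H][CX4] describes a hydroxyl oxygen bound to an sp3 (X4) carbon — an aliphatic alcohol.
The closest candidate here is a carboxylic acid group (-C(=O)OH), but the -OH is on a CX3 carbonyl carbon, not a CX4 carbon. No other fragment satisfies the full query, so there is no match.

No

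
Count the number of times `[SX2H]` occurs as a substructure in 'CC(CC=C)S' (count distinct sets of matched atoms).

1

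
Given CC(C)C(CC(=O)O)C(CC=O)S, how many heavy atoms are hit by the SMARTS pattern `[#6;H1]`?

4

The query [#6;H1] means: any carbon bearing exactly one hydrogen.
Check the 13 heavy atoms by environment: 2× C (H2) → no; 4× C (H1) → match; 2× C (H3) → no; 2× O (H0) → no; 1× S (H1) → no; 1× C (H0) → no; 1× O (H1) → no.
That gives 4 matching atoms.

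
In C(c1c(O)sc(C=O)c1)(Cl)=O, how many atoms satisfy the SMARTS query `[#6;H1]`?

2

Check the 11 heavy atoms by environment: 1× s (aromatic, H0) → no; 3× c (aromatic, H0) → no; 1× c (aromatic, H1) → match; 1× C (H0) → no; 2× O (H0) → no; 1× Cl (H0) → no; 1× C (H1) → match; 1× O (H1) → no.
Summing the matching environments: 1 + 1 = 2 matching atoms.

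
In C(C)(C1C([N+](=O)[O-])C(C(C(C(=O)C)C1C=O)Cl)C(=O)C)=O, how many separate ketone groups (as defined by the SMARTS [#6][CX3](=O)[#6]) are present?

[#6][CX3](=O)[#6] is the SMARTS for a ketone: a carbonyl carbon (no H) flanked by two carbons.
The molecule carries 3 separate instances of an acetyl/ketone group (-C(=O)CH3) meeting every constraint; each maps to a distinct set of atoms, giving 3 matches.

3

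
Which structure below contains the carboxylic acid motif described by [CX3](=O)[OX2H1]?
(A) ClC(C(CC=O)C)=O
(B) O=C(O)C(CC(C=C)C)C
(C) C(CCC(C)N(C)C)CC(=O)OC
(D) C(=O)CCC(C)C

B

[CX3](=O)[OX2H1] describes an sp2 carbon double-bonded to O and single-bonded to an -OH oxygen (a carboxylic acid).
(A) has an acyl chloride (-C(=O)Cl) but the carbonyl is bonded to Cl, not to an -OH oxygen.
(B) contains a carboxylic acid group (-C(=O)OH), which satisfies every atom and bond constraint.
(C) has a methyl-ester group (-C(=O)OCH3) but the singly-bonded O has no H (OX2H0, not OX2H1).
(D) has an aldehyde (-CHO) but there is no singly-bonded oxygen on the carbonyl carbon.
So the answer is (B).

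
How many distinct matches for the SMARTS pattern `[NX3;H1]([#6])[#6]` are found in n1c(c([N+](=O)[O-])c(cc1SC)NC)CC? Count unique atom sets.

[NX3;H1]([#6])[#6] is the SMARTS for a secondary amine: a trivalent nitrogen with one H, bonded to two carbons.
Exactly one fragment in the molecule meets all constraints, giving 1 match.

1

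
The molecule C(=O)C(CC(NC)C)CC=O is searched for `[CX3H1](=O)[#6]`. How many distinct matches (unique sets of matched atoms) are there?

[CX3H1](=O)[#6] is the SMARTS for an aldehyde: an sp2 carbon with one H, double-bonded to O and single-bonded to carbon.
The molecule carries 2 separate instances of an aldehyde (-CHO) meeting every constraint; each maps to a distinct set of atoms, giving 2 matches.

2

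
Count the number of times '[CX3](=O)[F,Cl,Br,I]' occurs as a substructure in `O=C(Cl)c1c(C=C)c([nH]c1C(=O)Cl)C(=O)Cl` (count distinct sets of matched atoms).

3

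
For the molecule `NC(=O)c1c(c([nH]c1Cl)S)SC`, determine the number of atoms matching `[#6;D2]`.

0

Check the 12 heavy atoms by environment: 1× n (aromatic, D2) → no; 4× c (aromatic, D3) → no; 1× S (D1) → no; 1× S (D2) → no; 1× C (D1) → no; 1× Cl (D1) → no; 1× C (D3) → no; 1× O (D1) → no; 1× N (D1) → no.
No environment satisfies the query, so 0 matching atoms.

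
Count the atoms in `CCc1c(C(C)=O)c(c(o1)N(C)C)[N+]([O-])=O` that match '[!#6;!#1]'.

The query [!#6;!#1] means: not carbon and not hydrogen — any heteroatom.
Check the 16 heavy atoms by environment: 1× o (aromatic) → match; 4× c (aromatic) → no; 6× C → no; 2× O → match; 1× N (charge +1) → match; 1× O (charge -1) → match; 1× N → match.
Summing the matching environments: 1 + 2 + 1 + 1 + 1 = 6 matching atoms.

6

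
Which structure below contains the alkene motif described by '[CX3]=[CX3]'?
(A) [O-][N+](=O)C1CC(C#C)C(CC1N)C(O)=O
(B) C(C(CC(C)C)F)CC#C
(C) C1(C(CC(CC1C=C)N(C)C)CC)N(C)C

[CX3]=[CX3] describes a non-aromatic C=C double bond between two sp2 carbons (an alkene).
(A) has an ethynyl group (-C#CH) but the C-C bond is a triple bond, not a double bond.
(B) has an ethynyl group (-C#CH) but the C-C bond is a triple bond, not a double bond.
(C) contains a vinyl group (-CH=CH2), which satisfies every atom and bond constraint.
So the answer is (C).

C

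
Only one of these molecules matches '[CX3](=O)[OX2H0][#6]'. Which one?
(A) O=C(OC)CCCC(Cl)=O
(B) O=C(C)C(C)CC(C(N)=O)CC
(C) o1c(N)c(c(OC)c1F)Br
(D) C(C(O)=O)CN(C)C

A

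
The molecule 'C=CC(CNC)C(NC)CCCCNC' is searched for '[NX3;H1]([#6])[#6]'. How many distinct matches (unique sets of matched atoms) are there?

[NX3;H1]([#6])[#6] is the SMARTS for a secondary amine: a trivalent nitrogen with one H, bonded to two carbons.
The molecule carries 3 separate instances of an N-methylamino group (-NHCH3) meeting every constraint; each maps to a distinct set of atoms, giving 3 matches.

3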